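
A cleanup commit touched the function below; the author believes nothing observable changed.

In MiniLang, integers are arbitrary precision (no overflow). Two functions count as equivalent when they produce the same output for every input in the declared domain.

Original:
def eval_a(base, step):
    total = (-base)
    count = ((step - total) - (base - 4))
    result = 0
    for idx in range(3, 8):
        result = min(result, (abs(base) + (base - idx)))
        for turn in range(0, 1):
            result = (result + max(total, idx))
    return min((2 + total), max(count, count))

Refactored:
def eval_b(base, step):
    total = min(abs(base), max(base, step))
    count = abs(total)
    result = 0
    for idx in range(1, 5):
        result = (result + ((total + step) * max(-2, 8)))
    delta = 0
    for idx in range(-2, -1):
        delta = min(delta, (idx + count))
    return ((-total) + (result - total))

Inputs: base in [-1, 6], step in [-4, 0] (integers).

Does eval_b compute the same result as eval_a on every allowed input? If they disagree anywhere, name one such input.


The rewrite breaks on base=-1, step=-4, where the results are 0 and -158.
eval_a: total becomes 1; next count becomes 0; next result becomes 0; next at idx=3:; next result becomes -3; next at turn=0:; next result becomes 0; next at idx=4:; next result becomes -4; next at turn=0:; next result becomes 0; next at idx=5:; next result becomes -5; next at turn=0:; next result becomes 0; next at idx=6:; next result becomes -6; next at turn=0:; next result becomes 0; next at idx=7:; next result becomes -7; next at turn=0:; next result becomes 0; next final value 0
eval_b: total becomes -1; next count becomes 1; next result becomes 0; next at idx=1:; next result becomes -40; next at idx=2:; next result becomes -80; next at idx=3:; next result becomes -120; next at idx=4:; next result becomes -160; next delta becomes 0; next at idx=-2:; next delta becomes -1; next final value -158
verdict: not equivalent; witness: base=-1, step=-4


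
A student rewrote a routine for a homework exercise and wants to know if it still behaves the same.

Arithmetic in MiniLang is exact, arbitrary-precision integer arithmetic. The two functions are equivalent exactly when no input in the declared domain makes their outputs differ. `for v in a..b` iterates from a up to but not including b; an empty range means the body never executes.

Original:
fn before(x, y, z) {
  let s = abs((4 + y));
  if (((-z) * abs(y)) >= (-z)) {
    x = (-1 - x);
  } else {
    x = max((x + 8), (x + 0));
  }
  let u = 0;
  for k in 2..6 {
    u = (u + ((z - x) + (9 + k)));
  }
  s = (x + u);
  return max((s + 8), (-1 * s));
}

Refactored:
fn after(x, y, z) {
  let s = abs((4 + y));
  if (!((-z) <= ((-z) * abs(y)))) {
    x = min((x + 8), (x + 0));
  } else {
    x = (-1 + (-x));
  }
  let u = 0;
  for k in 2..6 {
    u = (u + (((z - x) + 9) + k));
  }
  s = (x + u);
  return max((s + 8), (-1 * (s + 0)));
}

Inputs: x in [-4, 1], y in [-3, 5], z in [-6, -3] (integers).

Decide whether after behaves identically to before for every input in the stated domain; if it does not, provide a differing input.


There is a counterexample at x=-4, y=0, z=-6: 22 on one side, 46 on the other.
before: s becomes 4; next (((-z) * abs(y)) >= (-z)) evaluates to false; next x becomes 4; next u becomes 0; next at k=2:; next u becomes 1; next at k=3:; next u becomes 3; next at k=4:; next u becomes 6; next at k=5:; next u becomes 10; next s becomes 14; next final value 22
after: s becomes 4; next (!((-z) <= ((-z) * abs(y)))) evaluates to true; next x becomes -4; next u becomes 0; next at k=2:; next u becomes 9; next at k=3:; next u becomes 19; next at k=4:; next u becomes 30; next at k=5:; next u becomes 42; next s becomes 38; next final value 46
verdict: not equivalent; witness: x=-4, y=0, z=-6


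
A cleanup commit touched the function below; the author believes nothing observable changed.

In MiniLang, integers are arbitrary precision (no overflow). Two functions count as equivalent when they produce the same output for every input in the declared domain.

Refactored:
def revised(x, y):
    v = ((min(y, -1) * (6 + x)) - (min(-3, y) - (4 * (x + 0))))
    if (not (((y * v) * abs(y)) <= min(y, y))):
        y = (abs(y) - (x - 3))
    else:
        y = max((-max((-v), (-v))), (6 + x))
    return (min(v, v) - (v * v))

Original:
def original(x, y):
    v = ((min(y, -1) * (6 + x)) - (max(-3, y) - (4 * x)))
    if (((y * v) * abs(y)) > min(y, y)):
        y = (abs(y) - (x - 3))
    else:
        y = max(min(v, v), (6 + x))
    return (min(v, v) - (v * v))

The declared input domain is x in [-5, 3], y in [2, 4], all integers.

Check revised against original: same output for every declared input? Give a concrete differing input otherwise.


These are not equivalent — on x=-5, y=2 the outputs split (-552 vs -342).
original: v := -23 | (((y * v) * abs(y)) > min(y, y)): false | y := 1 | result -552
revised: v := -18 | (not (((y * v) * abs(y)) <= min(y, y))): false | y := 1 | result -342
verdict: not equivalent; witness: x=-5, y=2


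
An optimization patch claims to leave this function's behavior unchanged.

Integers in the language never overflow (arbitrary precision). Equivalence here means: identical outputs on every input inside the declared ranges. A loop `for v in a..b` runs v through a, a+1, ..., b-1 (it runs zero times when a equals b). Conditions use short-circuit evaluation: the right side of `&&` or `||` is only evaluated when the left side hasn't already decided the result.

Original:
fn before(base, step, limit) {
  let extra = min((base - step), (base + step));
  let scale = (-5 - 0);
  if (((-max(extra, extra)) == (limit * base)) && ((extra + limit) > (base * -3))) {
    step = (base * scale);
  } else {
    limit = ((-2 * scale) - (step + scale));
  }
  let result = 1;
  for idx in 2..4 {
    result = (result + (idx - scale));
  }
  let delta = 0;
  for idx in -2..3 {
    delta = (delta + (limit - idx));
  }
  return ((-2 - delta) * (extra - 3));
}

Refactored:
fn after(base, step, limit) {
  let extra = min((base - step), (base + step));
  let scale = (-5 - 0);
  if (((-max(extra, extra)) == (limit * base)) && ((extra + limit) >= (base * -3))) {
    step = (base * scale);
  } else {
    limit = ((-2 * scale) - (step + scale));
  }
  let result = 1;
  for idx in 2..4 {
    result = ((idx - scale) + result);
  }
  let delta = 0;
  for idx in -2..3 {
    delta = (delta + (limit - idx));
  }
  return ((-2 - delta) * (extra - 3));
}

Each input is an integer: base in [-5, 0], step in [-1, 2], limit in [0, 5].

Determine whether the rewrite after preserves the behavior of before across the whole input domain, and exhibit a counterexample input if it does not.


The rewrite breaks on base=0, step=0, limit=0, where the results are 231 and 6.
before: extra=0, then scale=-5, then (((-max(extra, extra)) == (limit * base)) && ((extra + limit) > (base * -3))) is false, then limit=15, then result=1, then (idx=2), then result=8, then (idx=3), then result=16, then delta=0, then (idx=-2), then delta=17, then (idx=-1), then delta=33, then (idx=0), then delta=48, then (idx=1), then delta=62, then (idx=2), then delta=75, then returns 231
after: extra=0, then scale=-5, then (((-max(extra, extra)) == (limit * base)) && ((extra + limit) >= (base * -3))) is true, then step=0, then result=1, then (idx=2), then result=8, then (idx=3), then result=16, then delta=0, then (idx=-2), then delta=2, then (idx=-1), then delta=3, then (idx=0), then delta=3, then (idx=1), then delta=2, then (idx=2), then delta=0, then returns 6
verdict: not equivalent; witness: base=0, step=0, limit=0


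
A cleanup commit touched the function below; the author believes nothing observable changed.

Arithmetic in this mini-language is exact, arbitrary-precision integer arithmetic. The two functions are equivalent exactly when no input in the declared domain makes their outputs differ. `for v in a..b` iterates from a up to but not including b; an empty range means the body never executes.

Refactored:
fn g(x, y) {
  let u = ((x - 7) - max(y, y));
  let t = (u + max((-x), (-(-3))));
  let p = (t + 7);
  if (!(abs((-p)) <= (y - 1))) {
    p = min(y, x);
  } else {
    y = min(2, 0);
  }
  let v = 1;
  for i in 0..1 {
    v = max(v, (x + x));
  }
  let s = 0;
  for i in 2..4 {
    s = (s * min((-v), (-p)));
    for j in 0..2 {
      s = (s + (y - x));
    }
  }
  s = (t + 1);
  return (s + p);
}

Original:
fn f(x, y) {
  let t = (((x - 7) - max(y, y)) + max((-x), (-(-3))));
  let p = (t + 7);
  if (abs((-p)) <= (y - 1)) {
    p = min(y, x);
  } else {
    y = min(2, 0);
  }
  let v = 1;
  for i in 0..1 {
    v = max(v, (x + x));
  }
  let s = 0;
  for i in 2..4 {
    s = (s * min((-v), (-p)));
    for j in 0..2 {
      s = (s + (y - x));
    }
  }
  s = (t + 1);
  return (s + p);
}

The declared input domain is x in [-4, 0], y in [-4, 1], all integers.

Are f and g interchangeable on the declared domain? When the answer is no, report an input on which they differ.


Input x=-4, y=-4: 2 from f versus -6 from g.
verdict: not equivalent; witness: x=-4, y=-4


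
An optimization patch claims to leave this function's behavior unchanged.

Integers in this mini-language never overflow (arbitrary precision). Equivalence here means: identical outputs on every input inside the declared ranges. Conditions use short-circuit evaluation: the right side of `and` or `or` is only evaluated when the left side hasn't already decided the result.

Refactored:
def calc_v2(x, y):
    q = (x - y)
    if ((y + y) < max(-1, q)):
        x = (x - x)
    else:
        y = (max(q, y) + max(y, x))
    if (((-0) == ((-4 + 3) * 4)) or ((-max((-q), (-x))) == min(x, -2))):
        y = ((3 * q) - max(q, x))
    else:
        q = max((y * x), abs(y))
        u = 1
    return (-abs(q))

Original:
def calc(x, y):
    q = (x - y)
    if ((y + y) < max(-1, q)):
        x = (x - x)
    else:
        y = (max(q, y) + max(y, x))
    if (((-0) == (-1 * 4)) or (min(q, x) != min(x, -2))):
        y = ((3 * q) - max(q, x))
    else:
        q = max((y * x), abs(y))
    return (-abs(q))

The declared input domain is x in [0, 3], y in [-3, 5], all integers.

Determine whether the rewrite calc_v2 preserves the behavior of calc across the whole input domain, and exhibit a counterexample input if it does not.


Take x=0, y=1.
calc: q becomes -1; next ((y + y) < max(-1, q)) evaluates to false; next y becomes 2; next (((-0) == (-1 * 4)) or (min(q, x) != min(x, -2))) evaluates to true; next y becomes -3; next final value -1
calc_v2: q becomes -1; next ((y + y) < max(-1, q)) evaluates to false; next y becomes 2; next (((-0) == ((-4 + 3) * 4)) or ((-max((-q), (-x))) == min(x, -2))) evaluates to false; next q becomes 2; next u becomes 1; next final value -2
-1 vs -2 — the two versions disagree here.
verdict: not equivalent; witness: x=0, y=1


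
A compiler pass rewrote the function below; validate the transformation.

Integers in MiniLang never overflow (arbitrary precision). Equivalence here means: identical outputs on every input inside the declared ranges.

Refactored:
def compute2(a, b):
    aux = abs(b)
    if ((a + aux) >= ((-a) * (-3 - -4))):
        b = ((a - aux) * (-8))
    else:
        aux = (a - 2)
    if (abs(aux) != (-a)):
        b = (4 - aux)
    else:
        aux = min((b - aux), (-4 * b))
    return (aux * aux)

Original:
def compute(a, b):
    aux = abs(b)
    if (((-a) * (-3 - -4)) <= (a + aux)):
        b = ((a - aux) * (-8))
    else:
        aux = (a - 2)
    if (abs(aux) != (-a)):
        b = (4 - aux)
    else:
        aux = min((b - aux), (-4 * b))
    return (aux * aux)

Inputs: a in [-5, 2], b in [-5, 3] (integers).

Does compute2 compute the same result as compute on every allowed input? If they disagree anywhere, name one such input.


Behavior is preserved: although comparison usage differs, the outputs never diverge.
One worked example (a=0, b=-4) — compute: aux=4, then (((-a) * (-3 - -4)) <= (a + aux)) is true, then b=32, then (abs(aux) != (-a)) is true, then b=0, then returns 16; compute2: aux=4, then ((a + aux) >= ((-a) * (-3 - -4))) is true, then b=32, then (abs(aux) != (-a)) is true, then b=0, then returns 16; agreement on 16.
Every one of the 72 inputs gives matching results.
verdict: equivalent


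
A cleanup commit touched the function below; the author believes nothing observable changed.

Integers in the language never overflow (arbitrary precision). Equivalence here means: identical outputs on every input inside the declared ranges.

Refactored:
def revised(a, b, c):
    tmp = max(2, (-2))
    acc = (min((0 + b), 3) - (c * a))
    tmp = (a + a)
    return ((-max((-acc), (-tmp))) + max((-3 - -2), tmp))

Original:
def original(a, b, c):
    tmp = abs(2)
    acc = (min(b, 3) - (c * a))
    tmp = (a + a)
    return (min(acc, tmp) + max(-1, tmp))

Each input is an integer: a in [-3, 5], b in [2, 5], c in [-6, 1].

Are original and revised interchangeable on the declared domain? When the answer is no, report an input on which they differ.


Side by side, the visible changes include: constant usage differs, plus arithmetic usage differs, plus min/max/abs usage differs.
Spot check at a=-3, b=5, c=-1 — original: tmp=2, then acc=0, then tmp=-6, then returns -7. revised: tmp=2, then acc=0, then tmp=-6, then returns -7. Both give -7.
Sweeping the whole domain (288 inputs) finds no disagreement.
verdict: equivalent


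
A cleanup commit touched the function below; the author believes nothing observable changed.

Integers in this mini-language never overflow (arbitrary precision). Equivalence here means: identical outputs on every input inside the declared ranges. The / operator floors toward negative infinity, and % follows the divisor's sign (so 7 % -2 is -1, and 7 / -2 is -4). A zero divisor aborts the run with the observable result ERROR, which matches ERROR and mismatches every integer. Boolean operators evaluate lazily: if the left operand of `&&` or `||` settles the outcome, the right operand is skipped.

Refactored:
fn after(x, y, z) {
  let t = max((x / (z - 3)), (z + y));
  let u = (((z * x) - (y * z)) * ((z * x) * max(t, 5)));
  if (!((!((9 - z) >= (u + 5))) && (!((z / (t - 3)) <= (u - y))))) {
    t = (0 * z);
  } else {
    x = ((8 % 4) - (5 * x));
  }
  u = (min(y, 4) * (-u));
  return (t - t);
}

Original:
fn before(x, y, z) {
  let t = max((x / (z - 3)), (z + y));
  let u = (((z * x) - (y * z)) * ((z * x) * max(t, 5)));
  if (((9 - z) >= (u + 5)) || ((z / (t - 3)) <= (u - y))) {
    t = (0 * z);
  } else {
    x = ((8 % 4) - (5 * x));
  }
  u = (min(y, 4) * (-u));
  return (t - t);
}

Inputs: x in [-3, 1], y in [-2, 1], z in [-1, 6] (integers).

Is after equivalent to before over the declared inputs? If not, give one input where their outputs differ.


Although boolean connective usage differs, 160/160 inputs agree.
verdict: equivalent


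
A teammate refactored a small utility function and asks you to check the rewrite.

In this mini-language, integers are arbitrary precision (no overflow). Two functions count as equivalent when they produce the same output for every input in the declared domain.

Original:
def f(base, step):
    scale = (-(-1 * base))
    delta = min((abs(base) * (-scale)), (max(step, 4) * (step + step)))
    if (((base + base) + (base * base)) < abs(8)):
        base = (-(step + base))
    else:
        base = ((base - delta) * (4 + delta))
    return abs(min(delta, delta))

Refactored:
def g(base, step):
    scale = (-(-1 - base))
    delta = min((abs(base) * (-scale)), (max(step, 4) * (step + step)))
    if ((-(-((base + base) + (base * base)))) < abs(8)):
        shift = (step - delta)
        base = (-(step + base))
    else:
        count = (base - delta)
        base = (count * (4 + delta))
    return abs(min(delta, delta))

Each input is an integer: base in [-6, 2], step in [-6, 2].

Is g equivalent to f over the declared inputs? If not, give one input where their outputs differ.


Try base=-4, step=2.
f: scale := -4 | delta := 16 | (((base + base) + (base * base)) < abs(8)): false | base := -400 | result 16
g: scale := -3 | delta := 12 | ((-(-((base + base) + (base * base)))) < abs(8)): false | count := -16 | base := -256 | result 12
16 != 12, so the rewrite changes behavior.
verdict: not equivalent; witness: base=-4, step=2


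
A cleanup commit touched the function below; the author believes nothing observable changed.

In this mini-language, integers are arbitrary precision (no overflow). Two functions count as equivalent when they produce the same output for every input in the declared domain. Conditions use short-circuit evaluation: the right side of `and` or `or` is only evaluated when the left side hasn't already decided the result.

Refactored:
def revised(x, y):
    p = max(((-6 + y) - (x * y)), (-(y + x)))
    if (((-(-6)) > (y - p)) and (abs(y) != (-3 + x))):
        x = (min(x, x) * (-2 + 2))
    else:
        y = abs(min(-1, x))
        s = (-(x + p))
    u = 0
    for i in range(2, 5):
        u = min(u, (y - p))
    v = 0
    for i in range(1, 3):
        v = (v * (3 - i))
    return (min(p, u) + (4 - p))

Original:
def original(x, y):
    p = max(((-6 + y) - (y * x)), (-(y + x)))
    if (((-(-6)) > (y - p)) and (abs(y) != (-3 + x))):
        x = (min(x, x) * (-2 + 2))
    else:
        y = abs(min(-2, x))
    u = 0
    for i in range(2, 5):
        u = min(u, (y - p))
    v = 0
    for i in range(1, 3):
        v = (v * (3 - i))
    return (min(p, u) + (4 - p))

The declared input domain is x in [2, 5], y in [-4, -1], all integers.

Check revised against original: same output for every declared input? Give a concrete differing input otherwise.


Not equivalent: x=5, y=-2 separates them (2 vs 1).
original: p becomes 2; next (((-(-6)) > (y - p)) and (abs(y) != (-3 + x))) evaluates to false; next y becomes 2; next u becomes 0; next at i=2:; next u becomes 0; next at i=3:; next u becomes 0; next at i=4:; next u becomes 0; next v becomes 0; next at i=1:; next v becomes 0; next at i=2:; next v becomes 0; next final value 2
revised: p becomes 2; next (((-(-6)) > (y - p)) and (abs(y) != (-3 + x))) evaluates to false; next y becomes 1; next s becomes -7; next u becomes 0; next at i=2:; next u becomes -1; next at i=3:; next u becomes -1; next at i=4:; next u becomes -1; next v becomes 0; next at i=1:; next v becomes 0; next at i=2:; next v becomes 0; next final value 1
verdict: not equivalent; witness: x=5, y=-2


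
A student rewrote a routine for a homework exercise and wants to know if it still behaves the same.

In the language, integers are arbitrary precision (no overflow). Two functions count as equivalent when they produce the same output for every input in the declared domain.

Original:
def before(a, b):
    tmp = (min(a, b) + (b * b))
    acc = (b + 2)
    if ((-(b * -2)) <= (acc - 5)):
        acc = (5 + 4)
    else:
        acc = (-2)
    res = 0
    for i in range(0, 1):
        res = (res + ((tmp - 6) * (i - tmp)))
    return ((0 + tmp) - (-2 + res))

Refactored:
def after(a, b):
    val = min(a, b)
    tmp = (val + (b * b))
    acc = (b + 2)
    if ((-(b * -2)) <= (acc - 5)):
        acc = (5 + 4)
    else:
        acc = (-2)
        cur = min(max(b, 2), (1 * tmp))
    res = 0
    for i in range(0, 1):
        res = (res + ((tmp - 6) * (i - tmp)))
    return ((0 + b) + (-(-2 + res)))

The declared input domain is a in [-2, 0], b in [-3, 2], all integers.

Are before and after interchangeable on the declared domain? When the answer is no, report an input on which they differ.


On input a=-2, b=-3, before returns 8 while after returns -1.
verdict: not equivalent; witness: a=-2, b=-3


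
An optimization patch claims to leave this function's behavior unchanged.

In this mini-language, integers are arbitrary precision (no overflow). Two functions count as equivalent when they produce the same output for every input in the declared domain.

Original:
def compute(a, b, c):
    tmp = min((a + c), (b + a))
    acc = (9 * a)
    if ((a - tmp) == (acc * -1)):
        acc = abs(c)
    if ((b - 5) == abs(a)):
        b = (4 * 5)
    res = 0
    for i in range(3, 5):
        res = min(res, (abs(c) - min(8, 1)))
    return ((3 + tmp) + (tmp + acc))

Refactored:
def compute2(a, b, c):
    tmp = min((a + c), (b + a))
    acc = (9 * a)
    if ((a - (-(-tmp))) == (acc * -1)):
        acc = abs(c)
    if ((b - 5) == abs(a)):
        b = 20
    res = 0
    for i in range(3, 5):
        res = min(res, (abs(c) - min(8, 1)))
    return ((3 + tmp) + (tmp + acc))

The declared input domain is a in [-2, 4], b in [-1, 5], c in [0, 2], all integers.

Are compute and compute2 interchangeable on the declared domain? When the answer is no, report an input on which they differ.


Reading the diff, among the changes: arithmetic usage differs, plus constant usage differs.
Spot check at a=2, b=4, c=2 — compute: tmp = 4; acc = 18; ((a - tmp) == (acc * -1)) -> false; ((b - 5) == abs(a)) -> false; res = 0; [i=3]; res = 0; [i=4]; res = 0; return 29. compute2: tmp = 4; acc = 18; ((a - (-(-tmp))) == (acc * -1)) -> false; ((b - 5) == abs(a)) -> false; res = 0; [i=3]; res = 0; [i=4]; res = 0; return 29. Both give 29.
Every one of the 147 inputs gives matching results.
verdict: equivalent


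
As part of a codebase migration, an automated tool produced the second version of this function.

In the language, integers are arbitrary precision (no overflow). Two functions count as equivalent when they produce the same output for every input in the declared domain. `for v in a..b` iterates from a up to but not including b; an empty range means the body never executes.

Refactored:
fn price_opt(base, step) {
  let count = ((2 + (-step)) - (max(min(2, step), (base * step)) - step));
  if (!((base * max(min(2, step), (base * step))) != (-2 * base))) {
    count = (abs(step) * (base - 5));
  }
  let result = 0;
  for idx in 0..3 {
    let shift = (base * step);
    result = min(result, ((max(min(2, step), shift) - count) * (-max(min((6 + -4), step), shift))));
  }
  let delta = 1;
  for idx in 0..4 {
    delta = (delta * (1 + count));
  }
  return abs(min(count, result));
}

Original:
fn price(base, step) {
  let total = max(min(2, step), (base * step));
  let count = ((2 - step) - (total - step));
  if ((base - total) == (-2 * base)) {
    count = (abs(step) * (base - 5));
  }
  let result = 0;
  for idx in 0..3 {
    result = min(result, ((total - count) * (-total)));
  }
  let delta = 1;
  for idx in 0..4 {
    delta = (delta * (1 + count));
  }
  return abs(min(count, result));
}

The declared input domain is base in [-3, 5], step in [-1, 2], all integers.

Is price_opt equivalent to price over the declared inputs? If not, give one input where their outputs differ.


The rewrite breaks on base=0, step=1, where the results are 0 and 6.
price: total = 1; count = 1; ((base - total) == (-2 * base)) -> false; result = 0; [idx=0]; result = 0; [idx=1]; result = 0; [idx=2]; result = 0; delta = 1; [idx=0]; delta = 2; [idx=1]; delta = 4; [idx=2]; delta = 8; [idx=3]; delta = 16; return 0
price_opt: count = 1; (!((base * max(min(2, step), (base * step))) != (-2 * base))) -> true; count = -5; result = 0; [idx=0]; shift = 0; result = -6; [idx=1]; shift = 0; result = -6; [idx=2]; shift = 0; result = -6; delta = 1; [idx=0]; delta = -4; [idx=1]; delta = 16; [idx=2]; delta = -64; [idx=3]; delta = 256; return 6
verdict: not equivalent; witness: base=0, step=1


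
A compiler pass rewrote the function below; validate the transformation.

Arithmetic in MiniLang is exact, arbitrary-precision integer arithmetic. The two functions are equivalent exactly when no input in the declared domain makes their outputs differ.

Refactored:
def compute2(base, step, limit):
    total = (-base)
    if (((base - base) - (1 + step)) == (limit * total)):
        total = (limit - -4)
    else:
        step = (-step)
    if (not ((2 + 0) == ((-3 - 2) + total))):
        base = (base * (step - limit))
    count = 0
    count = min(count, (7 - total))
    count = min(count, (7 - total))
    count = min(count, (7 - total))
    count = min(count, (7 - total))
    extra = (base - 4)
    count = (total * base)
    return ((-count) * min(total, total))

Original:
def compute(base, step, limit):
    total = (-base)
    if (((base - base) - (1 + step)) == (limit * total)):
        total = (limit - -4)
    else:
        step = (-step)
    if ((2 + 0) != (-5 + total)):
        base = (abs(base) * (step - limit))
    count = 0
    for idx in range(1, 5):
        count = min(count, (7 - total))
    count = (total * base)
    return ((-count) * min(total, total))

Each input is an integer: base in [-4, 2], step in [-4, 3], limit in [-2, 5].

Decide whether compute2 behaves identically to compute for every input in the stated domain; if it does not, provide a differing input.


On input base=-4, step=-4, limit=-2, compute returns -384 while compute2 returns 384.
verdict: not equivalent; witness: base=-4, step=-4, limit=-2


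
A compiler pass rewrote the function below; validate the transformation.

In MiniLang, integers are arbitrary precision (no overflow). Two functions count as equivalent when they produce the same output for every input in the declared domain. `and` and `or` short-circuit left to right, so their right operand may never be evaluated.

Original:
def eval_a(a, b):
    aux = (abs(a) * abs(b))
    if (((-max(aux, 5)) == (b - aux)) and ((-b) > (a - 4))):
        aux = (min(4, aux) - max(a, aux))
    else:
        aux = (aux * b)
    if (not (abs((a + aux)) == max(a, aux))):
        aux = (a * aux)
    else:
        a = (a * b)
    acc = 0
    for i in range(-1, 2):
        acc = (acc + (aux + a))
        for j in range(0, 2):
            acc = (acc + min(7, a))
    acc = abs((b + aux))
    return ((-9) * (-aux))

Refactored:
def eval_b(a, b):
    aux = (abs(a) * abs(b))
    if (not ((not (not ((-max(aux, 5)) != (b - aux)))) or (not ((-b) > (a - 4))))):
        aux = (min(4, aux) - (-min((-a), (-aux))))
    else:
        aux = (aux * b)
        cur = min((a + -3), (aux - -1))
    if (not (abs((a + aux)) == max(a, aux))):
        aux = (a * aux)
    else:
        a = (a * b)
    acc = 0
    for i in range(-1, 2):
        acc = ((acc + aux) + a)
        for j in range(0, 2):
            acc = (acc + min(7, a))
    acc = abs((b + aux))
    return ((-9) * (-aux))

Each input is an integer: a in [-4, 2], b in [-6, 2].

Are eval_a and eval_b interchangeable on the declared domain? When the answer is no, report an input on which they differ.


The two are interchangeable: comparison usage differs, and arithmetic usage differs, and boolean connective usage differs, and statement counts differ, and local variable names differ, and constant usage differs, and min/max/abs usage differs, and every declared input agrees.
One worked example (a=-4, b=-4) — eval_a: aux=16, then (((-max(aux, 5)) == (b - aux)) and ((-b) > (a - 4))) is false, then aux=-64, then (not (abs((a + aux)) == max(a, aux))) is true, then aux=256, then acc=0, then (i=-1), then acc=252, then (j=0), then acc=248, then (j=1), then acc=244, then (i=0), then acc=496, then (j=0), then acc=492, then (j=1), then acc=488, then (i=1), then acc=740, then (j=0), then acc=736, then (j=1), then acc=732, then acc=252, then returns 2304; eval_b: aux=16, then (not ((not (not ((-max(aux, 5)) != (b - aux)))) or (not ((-b) > (a - 4))))) is false, then aux=-64, then cur=-63, then (not (abs((a + aux)) == max(a, aux))) is true, then aux=256, then acc=0, then (i=-1), then acc=252, then (j=0), then acc=248, then (j=1), then acc=244, then (i=0), then acc=496, then (j=0), then acc=492, then (j=1), then acc=488, then (i=1), then acc=740, then (j=0), then acc=736, then (j=1), then acc=732, then acc=252, then returns 2304; agreement on 2304.
Every one of the 63 inputs gives matching results.
verdict: equivalent


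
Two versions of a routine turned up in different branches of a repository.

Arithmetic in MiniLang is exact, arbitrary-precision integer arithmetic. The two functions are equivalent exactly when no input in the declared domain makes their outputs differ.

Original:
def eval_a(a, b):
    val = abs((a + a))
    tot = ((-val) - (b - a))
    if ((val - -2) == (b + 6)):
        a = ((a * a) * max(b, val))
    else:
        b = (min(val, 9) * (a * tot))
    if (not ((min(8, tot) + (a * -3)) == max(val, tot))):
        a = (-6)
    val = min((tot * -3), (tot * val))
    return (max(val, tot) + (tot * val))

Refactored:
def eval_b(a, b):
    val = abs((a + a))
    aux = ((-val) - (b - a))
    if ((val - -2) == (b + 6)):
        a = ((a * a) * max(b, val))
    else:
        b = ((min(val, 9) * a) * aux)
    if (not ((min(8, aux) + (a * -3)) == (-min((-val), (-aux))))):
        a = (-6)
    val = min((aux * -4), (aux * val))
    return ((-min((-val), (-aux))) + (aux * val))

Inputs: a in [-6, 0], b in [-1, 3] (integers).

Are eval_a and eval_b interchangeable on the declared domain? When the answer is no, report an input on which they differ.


The rewrite breaks on a=0, b=-1, where the results are -2 and -3.
eval_a: val = 0; tot = 1; ((val - -2) == (b + 6)) -> false; b = 0; (not ((min(8, tot) + (a * -3)) == max(val, tot))) -> false; val = -3; return -2
eval_b: val = 0; aux = 1; ((val - -2) == (b + 6)) -> false; b = 0; (not ((min(8, aux) + (a * -3)) == (-min((-val), (-aux))))) -> false; val = -4; return -3
verdict: not equivalent; witness: a=0, b=-1


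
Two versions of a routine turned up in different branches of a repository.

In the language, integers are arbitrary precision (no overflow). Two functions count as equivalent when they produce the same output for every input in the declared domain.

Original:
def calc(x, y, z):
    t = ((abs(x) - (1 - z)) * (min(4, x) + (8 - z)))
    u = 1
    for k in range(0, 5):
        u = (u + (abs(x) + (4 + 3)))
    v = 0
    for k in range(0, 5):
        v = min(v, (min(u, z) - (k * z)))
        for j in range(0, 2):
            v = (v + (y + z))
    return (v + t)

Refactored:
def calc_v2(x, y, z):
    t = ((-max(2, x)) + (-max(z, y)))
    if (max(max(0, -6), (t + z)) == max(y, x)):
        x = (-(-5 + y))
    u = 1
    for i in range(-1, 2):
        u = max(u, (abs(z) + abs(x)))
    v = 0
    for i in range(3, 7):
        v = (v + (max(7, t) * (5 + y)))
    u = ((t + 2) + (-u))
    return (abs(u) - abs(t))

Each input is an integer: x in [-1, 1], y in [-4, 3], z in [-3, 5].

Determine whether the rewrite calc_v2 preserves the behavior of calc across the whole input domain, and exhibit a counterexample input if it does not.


Consider the input x=-1, y=-4, z=-3.
calc: t := -30 | u := 1 | iter k=0: | u := 9 | iter k=1: | u := 17 | iter k=2: | u := 25 | iter k=3: | u := 33 | iter k=4: | u := 41 | v := 0 | iter k=0: | v := -3 | iter j=0: | v := -10 | iter j=1: | v := -17 | iter k=1: | v := -17 | iter j=0: | v := -24 | iter j=1: | v := -31 | iter k=2: | v := -31 | iter j=0: | v := -38 | iter j=1: | v := -45 | iter k=3: | v := -45 | iter j=0: | v := -52 | iter j=1: | v := -59 | iter k=4: | v := -59 | iter j=0: | v := -66 | iter j=1: | v := -73 | result -103
calc_v2: t := 1 | (max(max(0, -6), (t + z)) == max(y, x)): false | u := 1 | iter i=-1: | u := 4 | iter i=0: | u := 4 | iter i=1: | u := 4 | v := 0 | iter i=3: | v := 7 | iter i=4: | v := 14 | iter i=5: | v := 21 | iter i=6: | v := 28 | u := -1 | result 0
-103 against 0: the behavior changed.
verdict: not equivalent; witness: x=-1, y=-4, z=-3


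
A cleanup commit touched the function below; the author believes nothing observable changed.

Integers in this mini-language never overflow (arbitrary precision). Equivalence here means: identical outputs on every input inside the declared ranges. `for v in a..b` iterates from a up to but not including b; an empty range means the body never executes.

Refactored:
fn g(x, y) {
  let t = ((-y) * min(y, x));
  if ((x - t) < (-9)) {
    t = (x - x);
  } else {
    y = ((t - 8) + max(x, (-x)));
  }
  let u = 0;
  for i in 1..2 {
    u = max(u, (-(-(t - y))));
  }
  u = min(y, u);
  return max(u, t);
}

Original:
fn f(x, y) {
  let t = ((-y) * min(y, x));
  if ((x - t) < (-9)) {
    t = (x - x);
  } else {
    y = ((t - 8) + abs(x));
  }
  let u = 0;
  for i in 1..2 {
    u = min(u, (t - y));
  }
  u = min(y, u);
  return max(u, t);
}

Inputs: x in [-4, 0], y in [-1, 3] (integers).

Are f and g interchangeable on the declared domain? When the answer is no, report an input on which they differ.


Equivalent. There is a behavioral-looking edit here, yet the outcome never shifts on this domain.
Checked all 25 inputs in the declared domain: the outputs agree on every one.
Spot check at x=-1, y=1 — f: t := 1 | ((x - t) < (-9)): false | y := -6 | u := 0 | iter i=1: | u := 0 | u := -6 | result 1. g: t := 1 | ((x - t) < (-9)): false | y := -6 | u := 0 | iter i=1: | u := 7 | u := -6 | result 1. Both give 1.
verdict: equivalent


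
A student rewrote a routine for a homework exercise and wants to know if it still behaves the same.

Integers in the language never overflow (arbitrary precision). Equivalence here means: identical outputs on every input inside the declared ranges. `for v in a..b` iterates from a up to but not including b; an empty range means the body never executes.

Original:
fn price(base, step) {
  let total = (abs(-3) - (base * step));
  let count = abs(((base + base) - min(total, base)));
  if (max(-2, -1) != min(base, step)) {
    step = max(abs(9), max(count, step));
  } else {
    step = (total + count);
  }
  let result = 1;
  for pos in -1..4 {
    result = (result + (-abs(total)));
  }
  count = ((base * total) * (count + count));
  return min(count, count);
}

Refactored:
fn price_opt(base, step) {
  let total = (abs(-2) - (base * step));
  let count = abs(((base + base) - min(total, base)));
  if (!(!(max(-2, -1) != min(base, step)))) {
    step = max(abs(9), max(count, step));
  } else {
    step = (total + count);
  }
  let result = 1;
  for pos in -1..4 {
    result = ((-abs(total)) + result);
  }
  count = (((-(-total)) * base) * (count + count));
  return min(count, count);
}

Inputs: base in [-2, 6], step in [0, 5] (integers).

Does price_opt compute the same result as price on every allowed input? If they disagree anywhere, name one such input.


Take base=-2, step=0.
price: total=3, then count=2, then (max(-2, -1) != min(base, step)) is true, then step=9, then result=1, then (pos=-1), then result=-2, then (pos=0), then result=-5, then (pos=1), then result=-8, then (pos=2), then result=-11, then (pos=3), then result=-14, then count=-24, then returns -24
price_opt: total=2, then count=2, then (!(!(max(-2, -1) != min(base, step)))) is true, then step=9, then result=1, then (pos=-1), then result=-1, then (pos=0), then result=-3, then (pos=1), then result=-5, then (pos=2), then result=-7, then (pos=3), then result=-9, then count=-16, then returns -16
-24 against -16: the behavior changed.
verdict: not equivalent; witness: base=-2, step=0


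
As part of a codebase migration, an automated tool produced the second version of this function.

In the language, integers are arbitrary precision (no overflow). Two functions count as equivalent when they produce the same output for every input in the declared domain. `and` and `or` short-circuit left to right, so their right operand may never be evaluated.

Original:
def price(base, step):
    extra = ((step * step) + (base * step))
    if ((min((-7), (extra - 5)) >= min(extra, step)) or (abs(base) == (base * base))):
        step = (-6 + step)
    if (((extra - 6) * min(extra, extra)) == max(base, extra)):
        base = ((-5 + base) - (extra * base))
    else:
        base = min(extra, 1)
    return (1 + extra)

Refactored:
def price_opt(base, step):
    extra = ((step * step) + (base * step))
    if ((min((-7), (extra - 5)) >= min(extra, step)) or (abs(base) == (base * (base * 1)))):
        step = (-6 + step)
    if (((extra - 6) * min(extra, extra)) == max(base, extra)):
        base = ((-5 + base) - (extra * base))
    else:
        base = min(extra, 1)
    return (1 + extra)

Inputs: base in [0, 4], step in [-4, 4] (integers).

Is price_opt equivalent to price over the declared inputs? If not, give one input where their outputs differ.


Behavior is preserved: although constant usage differs; also arithmetic usage differs, the outputs never diverge.
Spot check at base=0, step=-3 — price: extra := 9 | ((min((-7), (extra - 5)) >= min(extra, step)) or (abs(base) == (base * base))): true | step := -9 | (((extra - 6) * min(extra, extra)) == max(base, extra)): false | base := 1 | result 10. price_opt: extra := 9 | ((min((-7), (extra - 5)) >= min(extra, step)) or (abs(base) == (base * (base * 1)))): true | step := -9 | (((extra - 6) * min(extra, extra)) == max(base, extra)): false | base := 1 | result 10. Both give 10.
Every one of the 45 inputs gives matching results.
verdict: equivalent


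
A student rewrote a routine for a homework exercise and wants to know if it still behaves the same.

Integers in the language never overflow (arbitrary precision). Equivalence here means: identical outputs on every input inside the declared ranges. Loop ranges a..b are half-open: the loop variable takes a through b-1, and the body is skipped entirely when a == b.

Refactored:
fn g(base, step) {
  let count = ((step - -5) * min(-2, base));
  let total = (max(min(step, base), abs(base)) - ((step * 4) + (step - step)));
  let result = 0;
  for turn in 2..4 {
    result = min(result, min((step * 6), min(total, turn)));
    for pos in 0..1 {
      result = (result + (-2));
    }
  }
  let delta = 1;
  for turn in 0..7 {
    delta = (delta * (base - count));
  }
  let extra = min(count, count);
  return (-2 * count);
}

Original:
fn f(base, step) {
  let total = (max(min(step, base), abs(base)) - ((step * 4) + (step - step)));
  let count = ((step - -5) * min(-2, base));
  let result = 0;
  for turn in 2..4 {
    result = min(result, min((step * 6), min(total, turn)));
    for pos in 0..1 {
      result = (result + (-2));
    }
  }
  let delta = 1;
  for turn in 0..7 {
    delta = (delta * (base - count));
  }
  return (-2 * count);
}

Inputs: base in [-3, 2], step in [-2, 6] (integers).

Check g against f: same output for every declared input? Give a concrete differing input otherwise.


Side by side, the visible changes include: min/max/abs usage differs; local variable names differ; statement counts differ.
One worked example (base=2, step=3) — f: total becomes -10; next count becomes -16; next result becomes 0; next at turn=2:; next result becomes -10; next at pos=0:; next result becomes -12; next at turn=3:; next result becomes -12; next at pos=0:; next result becomes -14; next delta becomes 1; next at turn=0:; next delta becomes 18; next at turn=1:; next delta becomes 324; next at turn=2:; next delta becomes 5832; next at turn=3:; next delta becomes 104976; next at turn=4:; next delta becomes 1889568; next at turn=5:; next delta becomes 34012224; next at turn=6:; next delta becomes 612220032; next final value 32; g: count becomes -16; next total becomes -10; next result becomes 0; next at turn=2:; next result becomes -10; next at pos=0:; next result becomes -12; next at turn=3:; next result becomes -12; next at pos=0:; next result becomes -14; next delta becomes 1; next at turn=0:; next delta becomes 18; next at turn=1:; next delta becomes 324; next at turn=2:; next delta becomes 5832; next at turn=3:; next delta becomes 104976; next at turn=4:; next delta becomes 1889568; next at turn=5:; next delta becomes 34012224; next at turn=6:; next delta becomes 612220032; next extra becomes -16; next final value 32; agreement on 32.
Every one of the 54 inputs gives matching results.
verdict: equivalent


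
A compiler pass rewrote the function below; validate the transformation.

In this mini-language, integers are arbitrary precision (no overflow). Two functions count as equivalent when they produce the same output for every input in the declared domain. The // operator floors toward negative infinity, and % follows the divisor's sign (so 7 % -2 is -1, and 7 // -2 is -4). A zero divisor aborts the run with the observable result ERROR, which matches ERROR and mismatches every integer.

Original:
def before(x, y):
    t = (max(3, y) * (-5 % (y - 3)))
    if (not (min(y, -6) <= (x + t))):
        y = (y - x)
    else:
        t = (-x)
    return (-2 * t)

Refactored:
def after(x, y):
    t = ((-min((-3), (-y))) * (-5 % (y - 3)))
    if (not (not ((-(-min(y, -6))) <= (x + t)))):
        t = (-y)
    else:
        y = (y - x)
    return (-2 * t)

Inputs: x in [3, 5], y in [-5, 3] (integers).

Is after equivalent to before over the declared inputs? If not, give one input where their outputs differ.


Input x=3, y=-2: 6 from before versus -4 from after.
verdict: not equivalent; witness: x=3, y=-2
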